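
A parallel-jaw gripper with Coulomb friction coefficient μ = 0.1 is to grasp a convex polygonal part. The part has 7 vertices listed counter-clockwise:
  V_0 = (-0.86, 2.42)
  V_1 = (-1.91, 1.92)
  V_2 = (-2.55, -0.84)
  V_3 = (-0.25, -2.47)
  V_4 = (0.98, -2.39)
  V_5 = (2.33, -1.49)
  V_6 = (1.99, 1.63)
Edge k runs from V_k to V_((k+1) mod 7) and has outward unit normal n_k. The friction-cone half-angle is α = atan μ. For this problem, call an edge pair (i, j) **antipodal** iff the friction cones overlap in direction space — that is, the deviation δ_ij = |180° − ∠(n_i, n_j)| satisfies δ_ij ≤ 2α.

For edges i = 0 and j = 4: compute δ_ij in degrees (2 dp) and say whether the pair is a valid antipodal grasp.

α = atan 0.1 = 5.71°;  2α = 11.42°
edge 0: e_0 = (-1.05, -0.50);  n_0 = (-0.4299, +0.9029)
edge 4: e_4 = (+1.35, +0.90);  n_4 = (+0.5547, -0.8321)
∠(n_0, n_4) = 171.77°
δ = |180° − 171.77°| = 8.23°
8.23° ≤ 2α = 11.42°  →  valid

δ = 8.23°, valid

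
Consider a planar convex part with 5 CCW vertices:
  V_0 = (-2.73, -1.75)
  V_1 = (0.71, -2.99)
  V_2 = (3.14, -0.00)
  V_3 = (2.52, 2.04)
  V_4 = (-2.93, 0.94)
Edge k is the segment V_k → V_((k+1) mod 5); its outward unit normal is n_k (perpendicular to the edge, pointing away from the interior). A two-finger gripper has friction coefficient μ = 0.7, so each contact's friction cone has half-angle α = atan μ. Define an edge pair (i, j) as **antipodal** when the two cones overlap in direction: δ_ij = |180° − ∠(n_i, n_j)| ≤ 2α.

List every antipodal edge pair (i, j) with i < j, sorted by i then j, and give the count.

count = 5; pairs: (0,2), (0,3), (1,3), (1,4), (2,4)

α = atan 0.7 = 34.99°;  2α = 69.98°
n_0 = (-0.3391, -0.9407)
n_1 = (+0.7760, -0.6307)
n_2 = (+0.9568, +0.2908)
n_3 = (-0.1978, +0.9802)
n_4 = (-0.9972, -0.0741)
  (0,1): δ = 109.28°  ·
  (0,2): δ = 53.27°  ✓
  (0,3): δ = 31.23°  ✓
  (0,4): δ = 114.07°  ·
  (1,2): δ = 123.99°  ·
  (1,3): δ = 39.49°  ✓
  (1,4): δ = 43.35°  ✓
  (2,3): δ = 95.49°  ·
  (2,4): δ = 12.65°  ✓
  (3,4): δ = 97.16°  ·
antipodal pairs: 5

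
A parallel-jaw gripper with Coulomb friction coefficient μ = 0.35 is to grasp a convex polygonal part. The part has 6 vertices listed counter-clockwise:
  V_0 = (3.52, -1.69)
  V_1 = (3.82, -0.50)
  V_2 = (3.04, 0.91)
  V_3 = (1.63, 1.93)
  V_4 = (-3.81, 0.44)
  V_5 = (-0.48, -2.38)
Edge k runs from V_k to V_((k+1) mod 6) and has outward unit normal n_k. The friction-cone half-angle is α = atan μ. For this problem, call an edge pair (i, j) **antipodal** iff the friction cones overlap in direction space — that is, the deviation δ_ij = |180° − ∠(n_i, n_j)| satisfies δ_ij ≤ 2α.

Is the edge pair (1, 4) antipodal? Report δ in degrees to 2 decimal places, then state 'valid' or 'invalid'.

α = atan 0.35 = 19.29°;  2α = 38.58°
edge 1: e_1 = (-0.78, +1.41);  n_1 = (+0.8750, +0.4841)
edge 4: e_4 = (+3.33, -2.82);  n_4 = (-0.6463, -0.7631)
∠(n_1, n_4) = 159.21°
δ = |180° − 159.21°| = 20.79°
20.79° ≤ 2α = 38.58°  →  valid

δ = 20.79°, valid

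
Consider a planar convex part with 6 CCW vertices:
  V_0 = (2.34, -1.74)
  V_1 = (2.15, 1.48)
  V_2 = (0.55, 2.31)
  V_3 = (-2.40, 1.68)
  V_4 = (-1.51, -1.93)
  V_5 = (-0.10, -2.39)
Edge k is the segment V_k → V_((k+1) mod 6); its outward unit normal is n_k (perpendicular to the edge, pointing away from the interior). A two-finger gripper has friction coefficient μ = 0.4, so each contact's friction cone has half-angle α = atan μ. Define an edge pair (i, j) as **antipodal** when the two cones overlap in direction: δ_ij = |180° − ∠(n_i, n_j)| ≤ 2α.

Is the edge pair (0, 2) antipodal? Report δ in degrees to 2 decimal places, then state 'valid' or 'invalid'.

δ = 81.32°, invalid

α = atan 0.4 = 21.80°;  2α = 43.60°
edge 0: e_0 = (-0.19, +3.22);  n_0 = (+0.9983, +0.0589)
edge 2: e_2 = (-2.95, -0.63);  n_2 = (-0.2088, +0.9779)
∠(n_0, n_2) = 98.68°
δ = |180° − 98.68°| = 81.32°
81.32° > 2α = 43.60°  →  invalid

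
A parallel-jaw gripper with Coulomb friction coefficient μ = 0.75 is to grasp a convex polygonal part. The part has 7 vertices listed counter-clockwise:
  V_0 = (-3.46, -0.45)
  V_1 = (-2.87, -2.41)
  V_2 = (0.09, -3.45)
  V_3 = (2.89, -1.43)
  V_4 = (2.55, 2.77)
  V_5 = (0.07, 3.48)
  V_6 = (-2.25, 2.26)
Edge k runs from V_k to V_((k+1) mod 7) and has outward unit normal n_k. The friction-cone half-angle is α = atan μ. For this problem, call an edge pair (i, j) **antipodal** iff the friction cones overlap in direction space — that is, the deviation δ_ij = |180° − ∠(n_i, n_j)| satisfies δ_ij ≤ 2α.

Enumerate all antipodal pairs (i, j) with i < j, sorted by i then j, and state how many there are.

count = 11; pairs: (0,2), (0,3), (0,4), (1,3), (1,4), (1,5), (2,4), (2,5), (2,6), (3,5), (3,6)

α = atan 0.75 = 36.87°;  2α = 73.74°
n_0 = (-0.9576, -0.2882)
n_1 = (-0.3315, -0.9435)
n_2 = (+0.5851, -0.8110)
n_3 = (+0.9967, +0.0807)
n_4 = (+0.2752, +0.9614)
n_5 = (-0.4654, +0.8851)
n_6 = (-0.9131, +0.4077)
  (0,1): δ = 126.11°  ·
  (0,2): δ = 70.95°  ✓
  (0,3): δ = 12.12°  ✓
  (0,4): δ = 57.27°  ✓
  (0,5): δ = 100.99°  ·
  (0,6): δ = 139.19°  ·
  (1,2): δ = 124.83°  ·
  (1,3): δ = 66.01°  ✓
  (1,4): δ = 3.38°  ✓
  (1,5): δ = 47.10°  ✓
  (1,6): δ = 85.30°  ·
  (2,3): δ = 121.18°  ·
  (2,4): δ = 51.78°  ✓
  (2,5): δ = 8.07°  ✓
  (2,6): δ = 30.13°  ✓
  (3,4): δ = 110.60°  ·
  (3,5): δ = 66.89°  ✓
  (3,6): δ = 28.69°  ✓
  (4,5): δ = 136.29°  ·
  (4,6): δ = 98.08°  ·
  (5,6): δ = 141.80°  ·
antipodal pairs: 11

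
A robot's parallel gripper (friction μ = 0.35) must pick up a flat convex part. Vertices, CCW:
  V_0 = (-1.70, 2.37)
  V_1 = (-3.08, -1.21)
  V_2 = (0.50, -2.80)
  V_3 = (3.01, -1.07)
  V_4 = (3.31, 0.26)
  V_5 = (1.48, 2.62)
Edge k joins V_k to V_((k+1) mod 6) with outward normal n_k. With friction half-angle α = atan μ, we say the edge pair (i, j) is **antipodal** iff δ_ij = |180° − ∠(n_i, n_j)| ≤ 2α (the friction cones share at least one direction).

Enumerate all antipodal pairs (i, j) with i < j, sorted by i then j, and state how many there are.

count = 5; pairs: (0,2), (0,3), (1,4), (1,5), (2,5)

α = atan 0.35 = 19.29°;  2α = 38.58°
n_0 = (-0.9331, +0.3597)
n_1 = (-0.4059, -0.9139)
n_2 = (+0.5675, -0.8234)
n_3 = (+0.9755, -0.2200)
n_4 = (+0.7903, +0.6128)
n_5 = (-0.0784, +0.9969)
  (0,1): δ = 92.87°  ·
  (0,2): δ = 34.34°  ✓
  (0,3): δ = 8.37°  ✓
  (0,4): δ = 58.87°  ·
  (0,5): δ = 115.58°  ·
  (1,2): δ = 121.48°  ·
  (1,3): δ = 78.76°  ·
  (1,4): δ = 28.26°  ✓
  (1,5): δ = 28.44°  ✓
  (2,3): δ = 137.29°  ·
  (2,4): δ = 86.79°  ·
  (2,5): δ = 30.08°  ✓
  (3,4): δ = 129.50°  ·
  (3,5): δ = 72.79°  ·
  (4,5): δ = 123.30°  ·
antipodal pairs: 5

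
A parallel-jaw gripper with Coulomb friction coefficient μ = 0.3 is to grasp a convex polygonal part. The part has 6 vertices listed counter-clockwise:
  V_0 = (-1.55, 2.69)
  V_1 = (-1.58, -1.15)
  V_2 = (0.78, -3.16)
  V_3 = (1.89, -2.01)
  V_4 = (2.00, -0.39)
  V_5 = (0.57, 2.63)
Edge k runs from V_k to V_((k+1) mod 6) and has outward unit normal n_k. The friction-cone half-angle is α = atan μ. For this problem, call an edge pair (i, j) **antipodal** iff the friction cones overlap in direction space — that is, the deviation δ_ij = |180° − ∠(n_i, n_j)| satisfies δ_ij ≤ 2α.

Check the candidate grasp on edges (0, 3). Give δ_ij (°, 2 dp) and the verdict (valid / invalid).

δ = 3.44°, valid

α = atan 0.3 = 16.70°;  2α = 33.40°
edge 0: e_0 = (-0.03, -3.84);  n_0 = (-1.0000, +0.0078)
edge 3: e_3 = (+0.11, +1.62);  n_3 = (+0.9977, -0.0677)
∠(n_0, n_3) = 176.56°
δ = |180° − 176.56°| = 3.44°
3.44° ≤ 2α = 33.40°  →  valid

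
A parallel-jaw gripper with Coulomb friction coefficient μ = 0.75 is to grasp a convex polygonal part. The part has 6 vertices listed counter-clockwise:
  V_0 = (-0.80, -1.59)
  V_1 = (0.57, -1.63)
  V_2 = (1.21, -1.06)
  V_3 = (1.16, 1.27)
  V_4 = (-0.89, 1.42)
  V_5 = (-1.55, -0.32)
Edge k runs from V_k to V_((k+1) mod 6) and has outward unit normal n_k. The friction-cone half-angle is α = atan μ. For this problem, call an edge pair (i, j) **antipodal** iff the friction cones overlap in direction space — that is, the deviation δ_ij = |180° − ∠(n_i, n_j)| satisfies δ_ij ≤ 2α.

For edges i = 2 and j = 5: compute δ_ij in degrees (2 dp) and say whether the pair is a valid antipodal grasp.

δ = 29.33°, valid

α = atan 0.75 = 36.87°;  2α = 73.74°
edge 2: e_2 = (-0.05, +2.33);  n_2 = (+0.9998, +0.0215)
edge 5: e_5 = (+0.75, -1.27);  n_5 = (-0.8611, -0.5085)
∠(n_2, n_5) = 150.67°
δ = |180° − 150.67°| = 29.33°
29.33° ≤ 2α = 73.74°  →  valid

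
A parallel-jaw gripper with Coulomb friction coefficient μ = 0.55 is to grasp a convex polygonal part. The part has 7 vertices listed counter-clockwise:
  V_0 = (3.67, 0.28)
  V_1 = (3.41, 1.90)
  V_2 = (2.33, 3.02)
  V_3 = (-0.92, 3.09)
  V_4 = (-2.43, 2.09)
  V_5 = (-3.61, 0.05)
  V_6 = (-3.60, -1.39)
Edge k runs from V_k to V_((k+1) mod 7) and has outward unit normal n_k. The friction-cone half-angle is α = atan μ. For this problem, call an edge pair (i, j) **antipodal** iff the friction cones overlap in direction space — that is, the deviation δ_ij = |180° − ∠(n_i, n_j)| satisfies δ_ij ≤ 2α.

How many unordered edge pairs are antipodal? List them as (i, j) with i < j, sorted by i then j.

count = 6; pairs: (0,4), (0,5), (1,5), (2,6), (3,6), (4,6)

α = atan 0.55 = 28.81°;  2α = 57.62°
n_0 = (+0.9874, +0.1585)
n_1 = (+0.7198, +0.6941)
n_2 = (+0.0215, +0.9998)
n_3 = (-0.5521, +0.8337)
n_4 = (-0.8656, +0.5007)
n_5 = (-1.0000, -0.0069)
n_6 = (+0.2239, -0.9746)
  (0,1): δ = 145.16°  ·
  (0,2): δ = 100.35°  ·
  (0,3): δ = 65.60°  ·
  (0,4): δ = 39.16°  ✓
  (0,5): δ = 8.72°  ✓
  (0,6): δ = 93.82°  ·
  (1,2): δ = 135.19°  ·
  (1,3): δ = 100.44°  ·
  (1,4): δ = 74.00°  ·
  (1,5): δ = 43.56°  ✓
  (1,6): δ = 58.98°  ·
  (2,3): δ = 145.25°  ·
  (2,4): δ = 118.81°  ·
  (2,5): δ = 88.37°  ·
  (2,6): δ = 14.17°  ✓
  (3,4): δ = 153.56°  ·
  (3,5): δ = 123.12°  ·
  (3,6): δ = 20.58°  ✓
  (4,5): δ = 149.56°  ·
  (4,6): δ = 47.02°  ✓
  (5,6): δ = 77.46°  ·
antipodal pairs: 6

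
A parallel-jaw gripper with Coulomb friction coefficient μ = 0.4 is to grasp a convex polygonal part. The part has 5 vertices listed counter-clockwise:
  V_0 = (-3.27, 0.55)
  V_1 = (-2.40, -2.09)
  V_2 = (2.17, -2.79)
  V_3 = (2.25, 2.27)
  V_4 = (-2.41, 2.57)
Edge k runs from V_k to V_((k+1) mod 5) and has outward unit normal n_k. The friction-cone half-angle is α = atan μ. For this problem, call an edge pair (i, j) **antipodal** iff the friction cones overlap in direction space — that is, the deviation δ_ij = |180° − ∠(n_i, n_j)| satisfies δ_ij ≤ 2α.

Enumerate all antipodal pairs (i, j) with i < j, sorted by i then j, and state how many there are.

α = atan 0.4 = 21.80°;  2α = 43.60°
n_0 = (-0.9498, -0.3130)
n_1 = (-0.1514, -0.9885)
n_2 = (+0.9999, -0.0158)
n_3 = (+0.0642, +0.9979)
n_4 = (-0.9201, +0.3917)
  (0,1): δ = 116.95°  ·
  (0,2): δ = 19.15°  ✓
  (0,3): δ = 68.08°  ·
  (0,4): δ = 138.70°  ·
  (1,2): δ = 82.20°  ·
  (1,3): δ = 5.02°  ✓
  (1,4): δ = 75.65°  ·
  (2,3): δ = 92.78°  ·
  (2,4): δ = 22.16°  ✓
  (3,4): δ = 109.38°  ·
antipodal pairs: 3

count = 3; pairs: (0,2), (1,3), (2,4)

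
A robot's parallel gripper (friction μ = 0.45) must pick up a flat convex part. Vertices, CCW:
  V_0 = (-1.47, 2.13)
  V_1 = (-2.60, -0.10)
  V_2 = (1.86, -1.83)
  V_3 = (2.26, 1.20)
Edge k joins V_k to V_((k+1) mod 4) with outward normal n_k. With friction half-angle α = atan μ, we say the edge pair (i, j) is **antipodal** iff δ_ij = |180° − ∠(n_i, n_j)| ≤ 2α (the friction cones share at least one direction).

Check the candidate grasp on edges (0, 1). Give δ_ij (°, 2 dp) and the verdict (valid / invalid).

δ = 84.33°, invalid

α = atan 0.45 = 24.23°;  2α = 48.46°
edge 0: e_0 = (-1.13, -2.23);  n_0 = (-0.8920, +0.4520)
edge 1: e_1 = (+4.46, -1.73);  n_1 = (-0.3616, -0.9323)
∠(n_0, n_1) = 95.67°
δ = |180° − 95.67°| = 84.33°
84.33° > 2α = 48.46°  →  invalid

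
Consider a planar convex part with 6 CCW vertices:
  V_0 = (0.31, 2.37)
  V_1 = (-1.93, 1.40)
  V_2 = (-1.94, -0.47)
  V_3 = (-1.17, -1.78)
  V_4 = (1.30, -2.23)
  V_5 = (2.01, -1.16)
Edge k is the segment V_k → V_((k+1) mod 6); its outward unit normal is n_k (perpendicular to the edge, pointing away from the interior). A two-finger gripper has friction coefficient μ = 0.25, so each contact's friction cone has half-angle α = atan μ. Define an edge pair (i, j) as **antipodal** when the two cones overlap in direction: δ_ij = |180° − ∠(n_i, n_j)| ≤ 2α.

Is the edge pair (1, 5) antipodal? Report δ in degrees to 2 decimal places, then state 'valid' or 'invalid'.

δ = 26.02°, valid

α = atan 0.25 = 14.04°;  2α = 28.07°
edge 1: e_1 = (-0.01, -1.87);  n_1 = (-1.0000, +0.0053)
edge 5: e_5 = (-1.70, +3.53);  n_5 = (+0.9010, +0.4339)
∠(n_1, n_5) = 153.98°
δ = |180° − 153.98°| = 26.02°
26.02° ≤ 2α = 28.07°  →  valid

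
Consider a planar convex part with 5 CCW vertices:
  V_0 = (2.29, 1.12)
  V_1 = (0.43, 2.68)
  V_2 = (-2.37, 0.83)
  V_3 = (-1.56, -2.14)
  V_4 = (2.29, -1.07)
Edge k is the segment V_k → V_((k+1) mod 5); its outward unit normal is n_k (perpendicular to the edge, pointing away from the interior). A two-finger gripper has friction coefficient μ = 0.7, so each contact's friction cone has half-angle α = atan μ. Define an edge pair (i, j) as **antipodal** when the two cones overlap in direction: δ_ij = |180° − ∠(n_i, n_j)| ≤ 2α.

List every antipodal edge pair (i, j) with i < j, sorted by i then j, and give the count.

α = atan 0.7 = 34.99°;  2α = 69.98°
n_0 = (+0.6426, +0.7662)
n_1 = (-0.5513, +0.8343)
n_2 = (-0.9648, -0.2631)
n_3 = (+0.2678, -0.9635)
n_4 = (+1.0000, -0.0000)
  (0,1): δ = 106.56°  ·
  (0,2): δ = 34.76°  ✓
  (0,3): δ = 55.52°  ✓
  (0,4): δ = 129.99°  ·
  (1,2): δ = 108.20°  ·
  (1,3): δ = 17.92°  ✓
  (1,4): δ = 56.55°  ✓
  (2,3): δ = 89.72°  ·
  (2,4): δ = 15.26°  ✓
  (3,4): δ = 105.53°  ·
antipodal pairs: 5

count = 5; pairs: (0,2), (0,3), (1,3), (1,4), (2,4)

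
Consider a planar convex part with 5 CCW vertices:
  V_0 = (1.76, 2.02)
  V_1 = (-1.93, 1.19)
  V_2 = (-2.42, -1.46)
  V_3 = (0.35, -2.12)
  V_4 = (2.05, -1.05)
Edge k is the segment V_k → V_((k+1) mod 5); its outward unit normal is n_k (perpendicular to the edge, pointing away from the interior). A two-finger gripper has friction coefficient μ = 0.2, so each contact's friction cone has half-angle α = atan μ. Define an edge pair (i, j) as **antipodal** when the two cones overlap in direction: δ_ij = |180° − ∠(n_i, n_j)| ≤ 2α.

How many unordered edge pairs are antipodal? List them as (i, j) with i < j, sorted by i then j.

count = 2; pairs: (0,3), (1,4)

α = atan 0.2 = 11.31°;  2α = 22.62°
n_0 = (-0.2194, +0.9756)
n_1 = (-0.9833, +0.1818)
n_2 = (-0.2318, -0.9728)
n_3 = (+0.5327, -0.8463)
n_4 = (+0.9956, +0.0940)
  (0,1): δ = 113.15°  ·
  (0,2): δ = 26.08°  ·
  (0,3): δ = 19.51°  ✓
  (0,4): δ = 82.72°  ·
  (1,2): δ = 92.93°  ·
  (1,3): δ = 47.34°  ·
  (1,4): δ = 15.87°  ✓
  (2,3): δ = 134.41°  ·
  (2,4): δ = 71.20°  ·
  (3,4): δ = 116.79°  ·
antipodal pairs: 2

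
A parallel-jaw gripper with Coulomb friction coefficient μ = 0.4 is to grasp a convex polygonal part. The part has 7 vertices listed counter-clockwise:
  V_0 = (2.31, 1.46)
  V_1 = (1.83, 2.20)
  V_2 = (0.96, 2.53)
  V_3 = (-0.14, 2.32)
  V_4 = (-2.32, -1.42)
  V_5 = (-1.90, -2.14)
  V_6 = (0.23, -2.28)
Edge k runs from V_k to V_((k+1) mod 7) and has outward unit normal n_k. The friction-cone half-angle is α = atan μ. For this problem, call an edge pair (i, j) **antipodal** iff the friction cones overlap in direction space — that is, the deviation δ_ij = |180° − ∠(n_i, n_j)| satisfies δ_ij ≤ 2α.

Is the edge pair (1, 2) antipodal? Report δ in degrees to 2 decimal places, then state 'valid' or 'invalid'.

δ = 148.42°, invalid

α = atan 0.4 = 21.80°;  2α = 43.60°
edge 1: e_1 = (-0.87, +0.33);  n_1 = (+0.3547, +0.9350)
edge 2: e_2 = (-1.10, -0.21);  n_2 = (-0.1875, +0.9823)
∠(n_1, n_2) = 31.58°
δ = |180° − 31.58°| = 148.42°
148.42° > 2α = 43.60°  →  invalid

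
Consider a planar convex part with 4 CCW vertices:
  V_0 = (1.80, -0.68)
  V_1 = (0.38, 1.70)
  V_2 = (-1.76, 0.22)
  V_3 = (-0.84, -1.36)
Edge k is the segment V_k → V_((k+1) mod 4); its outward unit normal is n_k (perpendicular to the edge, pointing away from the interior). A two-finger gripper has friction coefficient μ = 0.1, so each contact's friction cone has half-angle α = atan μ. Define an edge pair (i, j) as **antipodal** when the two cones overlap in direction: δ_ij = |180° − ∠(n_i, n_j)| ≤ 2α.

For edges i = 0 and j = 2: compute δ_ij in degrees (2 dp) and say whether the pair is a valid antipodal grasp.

α = atan 0.1 = 5.71°;  2α = 11.42°
edge 0: e_0 = (-1.42, +2.38);  n_0 = (+0.8588, +0.5124)
edge 2: e_2 = (+0.92, -1.58);  n_2 = (-0.8642, -0.5032)
∠(n_0, n_2) = 179.39°
δ = |180° − 179.39°| = 0.61°
0.61° ≤ 2α = 11.42°  →  valid

δ = 0.61°, valid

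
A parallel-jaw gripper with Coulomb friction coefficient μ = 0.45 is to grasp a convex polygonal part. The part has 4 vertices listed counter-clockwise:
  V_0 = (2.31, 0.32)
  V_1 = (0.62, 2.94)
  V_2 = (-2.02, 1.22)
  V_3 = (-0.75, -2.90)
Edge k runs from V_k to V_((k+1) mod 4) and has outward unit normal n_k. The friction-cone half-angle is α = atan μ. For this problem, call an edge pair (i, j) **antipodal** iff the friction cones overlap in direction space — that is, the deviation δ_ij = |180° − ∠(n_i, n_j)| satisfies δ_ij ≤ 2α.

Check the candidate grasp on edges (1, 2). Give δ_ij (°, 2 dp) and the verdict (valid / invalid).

α = atan 0.45 = 24.23°;  2α = 48.46°
edge 1: e_1 = (-2.64, -1.72);  n_1 = (-0.5459, +0.8379)
edge 2: e_2 = (+1.27, -4.12);  n_2 = (-0.9556, -0.2946)
∠(n_1, n_2) = 74.05°
δ = |180° − 74.05°| = 105.95°
105.95° > 2α = 48.46°  →  invalid

δ = 105.95°, invalid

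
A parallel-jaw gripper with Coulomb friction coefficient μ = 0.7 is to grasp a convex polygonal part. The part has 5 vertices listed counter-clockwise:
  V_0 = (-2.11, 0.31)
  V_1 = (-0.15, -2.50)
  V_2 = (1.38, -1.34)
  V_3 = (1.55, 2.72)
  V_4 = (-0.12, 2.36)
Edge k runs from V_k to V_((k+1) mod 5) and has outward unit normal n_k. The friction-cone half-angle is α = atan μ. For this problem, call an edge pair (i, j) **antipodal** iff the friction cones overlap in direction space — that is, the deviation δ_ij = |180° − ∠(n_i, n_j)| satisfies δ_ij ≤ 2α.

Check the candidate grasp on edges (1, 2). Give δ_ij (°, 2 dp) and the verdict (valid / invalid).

δ = 129.57°, invalid

α = atan 0.7 = 34.99°;  2α = 69.98°
edge 1: e_1 = (+1.53, +1.16);  n_1 = (+0.6042, -0.7969)
edge 2: e_2 = (+0.17, +4.06);  n_2 = (+0.9991, -0.0418)
∠(n_1, n_2) = 50.43°
δ = |180° − 50.43°| = 129.57°
129.57° > 2α = 69.98°  →  invalid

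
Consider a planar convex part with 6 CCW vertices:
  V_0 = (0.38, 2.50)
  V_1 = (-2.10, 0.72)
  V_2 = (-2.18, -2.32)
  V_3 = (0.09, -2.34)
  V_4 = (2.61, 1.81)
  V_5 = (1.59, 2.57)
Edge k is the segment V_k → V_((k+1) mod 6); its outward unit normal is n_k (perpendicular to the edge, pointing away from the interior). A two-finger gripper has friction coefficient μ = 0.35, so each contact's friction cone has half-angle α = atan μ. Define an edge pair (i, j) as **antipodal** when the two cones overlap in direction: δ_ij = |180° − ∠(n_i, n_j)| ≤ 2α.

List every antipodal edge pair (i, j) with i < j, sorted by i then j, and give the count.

count = 5; pairs: (0,2), (0,3), (1,3), (2,4), (2,5)

α = atan 0.35 = 19.29°;  2α = 38.58°
n_0 = (-0.5831, +0.8124)
n_1 = (-0.9997, +0.0263)
n_2 = (-0.0088, -1.0000)
n_3 = (+0.8548, -0.5190)
n_4 = (+0.5975, +0.8019)
n_5 = (-0.0578, +0.9983)
  (0,1): δ = 127.18°  ·
  (0,2): δ = 36.17°  ✓
  (0,3): δ = 23.06°  ✓
  (0,4): δ = 107.64°  ·
  (0,5): δ = 147.64°  ·
  (1,2): δ = 89.00°  ·
  (1,3): δ = 29.76°  ✓
  (1,4): δ = 54.82°  ·
  (1,5): δ = 94.82°  ·
  (2,3): δ = 120.76°  ·
  (2,4): δ = 36.18°  ✓
  (2,5): δ = 3.82°  ✓
  (3,4): δ = 95.42°  ·
  (3,5): δ = 55.42°  ·
  (4,5): δ = 140.00°  ·
antipodal pairs: 5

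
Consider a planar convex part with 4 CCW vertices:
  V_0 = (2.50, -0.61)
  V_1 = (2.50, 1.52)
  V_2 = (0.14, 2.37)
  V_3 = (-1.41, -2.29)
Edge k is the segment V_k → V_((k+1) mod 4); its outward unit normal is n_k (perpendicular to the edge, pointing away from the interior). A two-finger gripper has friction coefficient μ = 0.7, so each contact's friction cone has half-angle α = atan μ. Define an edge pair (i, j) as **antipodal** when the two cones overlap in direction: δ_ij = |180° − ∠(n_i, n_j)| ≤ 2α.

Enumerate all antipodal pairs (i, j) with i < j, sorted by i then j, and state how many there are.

count = 3; pairs: (0,2), (1,3), (2,3)

α = atan 0.7 = 34.99°;  2α = 69.98°
n_0 = (+1.0000, -0.0000)
n_1 = (+0.3389, +0.9408)
n_2 = (-0.9489, +0.3156)
n_3 = (+0.3948, -0.9188)
  (0,1): δ = 109.81°  ·
  (0,2): δ = 18.40°  ✓
  (0,3): δ = 113.25°  ·
  (1,2): δ = 88.59°  ·
  (1,3): δ = 43.06°  ✓
  (2,3): δ = 48.35°  ✓
antipodal pairs: 3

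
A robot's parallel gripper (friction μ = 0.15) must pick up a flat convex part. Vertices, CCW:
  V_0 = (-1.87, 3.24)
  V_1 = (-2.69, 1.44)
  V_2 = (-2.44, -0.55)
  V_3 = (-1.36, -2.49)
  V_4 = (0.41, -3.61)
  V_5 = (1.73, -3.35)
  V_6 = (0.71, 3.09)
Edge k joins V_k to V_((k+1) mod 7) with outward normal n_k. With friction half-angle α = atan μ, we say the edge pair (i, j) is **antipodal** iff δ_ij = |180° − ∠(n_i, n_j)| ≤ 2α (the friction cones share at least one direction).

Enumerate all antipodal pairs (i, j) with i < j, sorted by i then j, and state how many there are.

count = 2; pairs: (1,5), (4,6)

α = atan 0.15 = 8.53°;  2α = 17.06°
n_0 = (-0.9100, +0.4146)
n_1 = (-0.9922, -0.1246)
n_2 = (-0.8737, -0.4864)
n_3 = (-0.5347, -0.8450)
n_4 = (+0.1933, -0.9811)
n_5 = (+0.9877, +0.1564)
n_6 = (+0.0580, +0.9983)
  (0,1): δ = 148.35°  ·
  (0,2): δ = 126.40°  ·
  (0,3): δ = 97.83°  ·
  (0,4): δ = 54.37°  ·
  (0,5): δ = 33.49°  ·
  (0,6): δ = 111.16°  ·
  (1,2): δ = 158.06°  ·
  (1,3): δ = 129.48°  ·
  (1,4): δ = 86.02°  ·
  (1,5): δ = 1.84°  ✓
  (1,6): δ = 79.51°  ·
  (2,3): δ = 151.43°  ·
  (2,4): δ = 107.96°  ·
  (2,5): δ = 20.10°  ·
  (2,6): δ = 57.57°  ·
  (3,4): δ = 136.53°  ·
  (3,5): δ = 48.68°  ·
  (3,6): δ = 29.00°  ·
  (4,5): δ = 92.14°  ·
  (4,6): δ = 14.47°  ✓
  (5,6): δ = 102.33°  ·
antipodal pairs: 2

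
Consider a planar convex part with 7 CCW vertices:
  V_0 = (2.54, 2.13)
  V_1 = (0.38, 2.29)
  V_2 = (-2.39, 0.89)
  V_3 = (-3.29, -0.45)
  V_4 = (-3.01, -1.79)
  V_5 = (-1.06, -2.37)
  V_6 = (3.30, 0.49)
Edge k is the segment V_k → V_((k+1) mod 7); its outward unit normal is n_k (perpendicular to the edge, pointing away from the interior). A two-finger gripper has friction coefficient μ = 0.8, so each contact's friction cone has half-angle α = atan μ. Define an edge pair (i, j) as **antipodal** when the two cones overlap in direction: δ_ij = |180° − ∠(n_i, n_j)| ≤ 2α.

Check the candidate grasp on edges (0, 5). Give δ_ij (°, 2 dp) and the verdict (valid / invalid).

δ = 37.50°, valid

α = atan 0.8 = 38.66°;  2α = 77.32°
edge 0: e_0 = (-2.16, +0.16);  n_0 = (+0.0739, +0.9973)
edge 5: e_5 = (+4.36, +2.86);  n_5 = (+0.5485, -0.8362)
∠(n_0, n_5) = 142.50°
δ = |180° − 142.50°| = 37.50°
37.50° ≤ 2α = 77.32°  →  valid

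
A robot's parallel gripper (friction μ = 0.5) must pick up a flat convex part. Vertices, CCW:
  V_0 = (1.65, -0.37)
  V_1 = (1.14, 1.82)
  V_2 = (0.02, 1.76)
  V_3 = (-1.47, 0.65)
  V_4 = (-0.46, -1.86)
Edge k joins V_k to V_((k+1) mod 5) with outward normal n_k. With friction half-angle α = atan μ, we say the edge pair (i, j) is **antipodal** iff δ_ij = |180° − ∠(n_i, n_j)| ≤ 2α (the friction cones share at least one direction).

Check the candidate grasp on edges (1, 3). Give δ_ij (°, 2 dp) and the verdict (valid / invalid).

α = atan 0.5 = 26.57°;  2α = 53.13°
edge 1: e_1 = (-1.12, -0.06);  n_1 = (-0.0535, +0.9986)
edge 3: e_3 = (+1.01, -2.51);  n_3 = (-0.9277, -0.3733)
∠(n_1, n_3) = 108.85°
δ = |180° − 108.85°| = 71.15°
71.15° > 2α = 53.13°  →  invalid

δ = 71.15°, invalid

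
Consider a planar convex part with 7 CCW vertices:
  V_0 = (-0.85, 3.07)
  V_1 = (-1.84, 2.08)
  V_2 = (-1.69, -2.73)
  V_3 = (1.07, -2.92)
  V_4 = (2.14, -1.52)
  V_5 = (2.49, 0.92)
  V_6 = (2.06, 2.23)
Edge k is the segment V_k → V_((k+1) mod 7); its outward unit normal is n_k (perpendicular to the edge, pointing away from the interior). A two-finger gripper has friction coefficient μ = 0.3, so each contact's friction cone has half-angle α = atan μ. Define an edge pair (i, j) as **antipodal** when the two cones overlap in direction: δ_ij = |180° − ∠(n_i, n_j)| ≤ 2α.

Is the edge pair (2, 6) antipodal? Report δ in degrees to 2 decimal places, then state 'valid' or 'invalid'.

α = atan 0.3 = 16.70°;  2α = 33.40°
edge 2: e_2 = (+2.76, -0.19);  n_2 = (-0.0687, -0.9976)
edge 6: e_6 = (-2.91, +0.84);  n_6 = (+0.2773, +0.9608)
∠(n_2, n_6) = 167.84°
δ = |180° − 167.84°| = 12.16°
12.16° ≤ 2α = 33.40°  →  valid

δ = 12.16°, valid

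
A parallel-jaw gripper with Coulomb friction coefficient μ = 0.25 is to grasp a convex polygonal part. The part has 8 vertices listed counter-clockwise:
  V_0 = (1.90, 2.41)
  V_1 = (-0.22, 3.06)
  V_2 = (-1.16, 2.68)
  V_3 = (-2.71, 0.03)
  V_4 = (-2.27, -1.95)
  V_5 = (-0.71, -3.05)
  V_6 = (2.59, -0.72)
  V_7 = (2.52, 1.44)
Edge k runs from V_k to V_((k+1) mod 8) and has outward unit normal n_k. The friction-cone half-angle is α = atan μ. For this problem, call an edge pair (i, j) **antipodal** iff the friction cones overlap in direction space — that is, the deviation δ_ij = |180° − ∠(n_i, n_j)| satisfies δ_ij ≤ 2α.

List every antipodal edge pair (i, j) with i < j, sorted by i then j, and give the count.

α = atan 0.25 = 14.04°;  2α = 28.07°
n_0 = (+0.2931, +0.9561)
n_1 = (-0.3748, +0.9271)
n_2 = (-0.8632, +0.5049)
n_3 = (-0.9762, -0.2169)
n_4 = (-0.5763, -0.8173)
n_5 = (+0.5768, -0.8169)
n_6 = (+0.9995, +0.0324)
n_7 = (+0.8426, +0.5386)
  (0,1): δ = 140.94°  ·
  (0,2): δ = 103.28°  ·
  (0,3): δ = 60.43°  ·
  (0,4): δ = 18.14°  ✓
  (0,5): δ = 52.27°  ·
  (0,6): δ = 108.90°  ·
  (0,7): δ = 139.63°  ·
  (1,2): δ = 142.33°  ·
  (1,3): δ = 99.48°  ·
  (1,4): δ = 57.20°  ·
  (1,5): δ = 13.21°  ✓
  (1,6): δ = 69.84°  ·
  (1,7): δ = 100.57°  ·
  (2,3): δ = 137.15°  ·
  (2,4): δ = 94.87°  ·
  (2,5): δ = 24.45°  ✓
  (2,6): δ = 32.18°  ·
  (2,7): δ = 62.91°  ·
  (3,4): δ = 137.72°  ·
  (3,5): δ = 67.30°  ·
  (3,6): δ = 10.67°  ✓
  (3,7): δ = 20.06°  ✓
  (4,5): δ = 109.59°  ·
  (4,6): δ = 52.96°  ·
  (4,7): δ = 22.23°  ✓
  (5,6): δ = 123.37°  ·
  (5,7): δ = 92.64°  ·
  (6,7): δ = 149.27°  ·
antipodal pairs: 6

count = 6; pairs: (0,4), (1,5), (2,5), (3,6), (3,7), (4,7)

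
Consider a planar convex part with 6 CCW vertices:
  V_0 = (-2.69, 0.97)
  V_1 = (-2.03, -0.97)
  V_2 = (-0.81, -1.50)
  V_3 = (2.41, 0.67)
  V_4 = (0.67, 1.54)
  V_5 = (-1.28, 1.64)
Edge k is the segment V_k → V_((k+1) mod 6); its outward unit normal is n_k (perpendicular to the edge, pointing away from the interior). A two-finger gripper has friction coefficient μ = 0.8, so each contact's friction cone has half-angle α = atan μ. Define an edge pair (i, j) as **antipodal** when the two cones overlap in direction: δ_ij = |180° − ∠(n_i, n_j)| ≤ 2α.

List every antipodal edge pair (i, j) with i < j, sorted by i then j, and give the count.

count = 9; pairs: (0,2), (0,3), (0,4), (1,3), (1,4), (1,5), (2,3), (2,4), (2,5)

α = atan 0.8 = 38.66°;  2α = 77.32°
n_0 = (-0.9467, -0.3221)
n_1 = (-0.3985, -0.9172)
n_2 = (+0.5589, -0.8293)
n_3 = (+0.4472, +0.8944)
n_4 = (+0.0512, +0.9987)
n_5 = (-0.4292, +0.9032)
  (0,1): δ = 132.27°  ·
  (0,2): δ = 74.81°  ✓
  (0,3): δ = 44.65°  ✓
  (0,4): δ = 68.28°  ✓
  (0,5): δ = 96.63°  ·
  (1,2): δ = 122.54°  ·
  (1,3): δ = 3.08°  ✓
  (1,4): δ = 20.55°  ✓
  (1,5): δ = 48.90°  ✓
  (2,3): δ = 60.54°  ✓
  (2,4): δ = 36.91°  ✓
  (2,5): δ = 8.56°  ✓
  (3,4): δ = 156.37°  ·
  (3,5): δ = 128.02°  ·
  (4,5): δ = 151.65°  ·
antipodal pairs: 9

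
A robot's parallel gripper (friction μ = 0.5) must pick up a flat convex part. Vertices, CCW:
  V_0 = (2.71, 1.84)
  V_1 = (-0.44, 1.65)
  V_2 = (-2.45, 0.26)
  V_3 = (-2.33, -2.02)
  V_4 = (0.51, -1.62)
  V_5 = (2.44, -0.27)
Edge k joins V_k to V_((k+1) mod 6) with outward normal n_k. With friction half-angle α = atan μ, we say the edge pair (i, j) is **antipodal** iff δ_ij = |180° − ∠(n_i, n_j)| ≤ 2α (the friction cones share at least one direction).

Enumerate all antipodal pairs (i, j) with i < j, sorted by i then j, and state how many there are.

count = 6; pairs: (0,3), (0,4), (1,3), (1,4), (1,5), (2,5)

α = atan 0.5 = 26.57°;  2α = 53.13°
n_0 = (-0.0602, +0.9982)
n_1 = (-0.5688, +0.8225)
n_2 = (-0.9986, -0.0526)
n_3 = (+0.1395, -0.9902)
n_4 = (+0.5732, -0.8194)
n_5 = (+0.9919, -0.1269)
  (0,1): δ = 148.79°  ·
  (0,2): δ = 90.44°  ·
  (0,3): δ = 4.57°  ✓
  (0,4): δ = 31.52°  ✓
  (0,5): δ = 79.26°  ·
  (1,2): δ = 121.65°  ·
  (1,3): δ = 26.65°  ✓
  (1,4): δ = 0.31°  ✓
  (1,5): δ = 48.04°  ✓
  (2,3): δ = 85.00°  ·
  (2,4): δ = 58.04°  ·
  (2,5): δ = 10.30°  ✓
  (3,4): δ = 153.05°  ·
  (3,5): δ = 105.31°  ·
  (4,5): δ = 132.26°  ·
antipodal pairs: 6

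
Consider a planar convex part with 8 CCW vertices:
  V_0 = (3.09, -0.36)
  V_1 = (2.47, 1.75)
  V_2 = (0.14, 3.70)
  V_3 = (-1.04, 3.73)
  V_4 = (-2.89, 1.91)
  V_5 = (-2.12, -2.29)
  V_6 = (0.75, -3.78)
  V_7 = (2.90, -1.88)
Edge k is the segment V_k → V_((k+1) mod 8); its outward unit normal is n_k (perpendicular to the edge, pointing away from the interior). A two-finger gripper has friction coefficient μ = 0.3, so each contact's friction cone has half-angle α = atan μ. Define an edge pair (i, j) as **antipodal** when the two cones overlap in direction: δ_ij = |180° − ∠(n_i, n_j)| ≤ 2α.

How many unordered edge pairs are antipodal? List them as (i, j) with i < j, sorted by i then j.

count = 5; pairs: (0,4), (1,5), (2,5), (3,6), (4,7)

α = atan 0.3 = 16.70°;  2α = 33.40°
n_0 = (+0.9594, +0.2819)
n_1 = (+0.6418, +0.7669)
n_2 = (+0.0254, +0.9997)
n_3 = (-0.7013, +0.7129)
n_4 = (-0.9836, -0.1803)
n_5 = (-0.4608, -0.8875)
n_6 = (+0.6622, -0.7493)
n_7 = (+0.9923, -0.1240)
  (0,1): δ = 146.30°  ·
  (0,2): δ = 107.83°  ·
  (0,3): δ = 61.84°  ·
  (0,4): δ = 5.99°  ✓
  (0,5): δ = 46.19°  ·
  (0,6): δ = 115.09°  ·
  (0,7): δ = 156.50°  ·
  (1,2): δ = 141.53°  ·
  (1,3): δ = 95.54°  ·
  (1,4): δ = 39.68°  ·
  (1,5): δ = 12.49°  ✓
  (1,6): δ = 81.39°  ·
  (1,7): δ = 122.80°  ·
  (2,3): δ = 134.01°  ·
  (2,4): δ = 78.15°  ·
  (2,5): δ = 25.98°  ✓
  (2,6): δ = 42.92°  ·
  (2,7): δ = 84.33°  ·
  (3,4): δ = 124.14°  ·
  (3,5): δ = 71.97°  ·
  (3,6): δ = 3.06°  ✓
  (3,7): δ = 38.34°  ·
  (4,5): δ = 127.83°  ·
  (4,6): δ = 58.92°  ·
  (4,7): δ = 17.51°  ✓
  (5,6): δ = 111.10°  ·
  (5,7): δ = 69.69°  ·
  (6,7): δ = 138.59°  ·
antipodal pairs: 5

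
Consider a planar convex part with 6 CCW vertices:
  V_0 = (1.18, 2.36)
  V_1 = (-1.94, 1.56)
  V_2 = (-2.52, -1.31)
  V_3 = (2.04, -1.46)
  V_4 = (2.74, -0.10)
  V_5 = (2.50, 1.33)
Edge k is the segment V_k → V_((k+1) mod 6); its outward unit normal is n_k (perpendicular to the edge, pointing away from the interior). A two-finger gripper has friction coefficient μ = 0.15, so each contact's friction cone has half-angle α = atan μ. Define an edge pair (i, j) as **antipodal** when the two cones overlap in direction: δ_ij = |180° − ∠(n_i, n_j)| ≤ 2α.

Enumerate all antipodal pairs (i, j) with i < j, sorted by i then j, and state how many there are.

count = 2; pairs: (0,2), (1,3)

α = atan 0.15 = 8.53°;  2α = 17.06°
n_0 = (-0.2484, +0.9687)
n_1 = (-0.9802, +0.1981)
n_2 = (-0.0329, -0.9995)
n_3 = (+0.8891, -0.4576)
n_4 = (+0.9862, +0.1655)
n_5 = (+0.6152, +0.7884)
  (0,1): δ = 115.81°  ·
  (0,2): δ = 16.27°  ✓
  (0,3): δ = 48.38°  ·
  (0,4): δ = 85.15°  ·
  (0,5): δ = 127.65°  ·
  (1,2): δ = 80.46°  ·
  (1,3): δ = 15.81°  ✓
  (1,4): δ = 20.95°  ·
  (1,5): δ = 63.46°  ·
  (2,3): δ = 115.35°  ·
  (2,4): δ = 78.59°  ·
  (2,5): δ = 36.08°  ·
  (3,4): δ = 143.24°  ·
  (3,5): δ = 100.73°  ·
  (4,5): δ = 137.49°  ·
antipodal pairs: 2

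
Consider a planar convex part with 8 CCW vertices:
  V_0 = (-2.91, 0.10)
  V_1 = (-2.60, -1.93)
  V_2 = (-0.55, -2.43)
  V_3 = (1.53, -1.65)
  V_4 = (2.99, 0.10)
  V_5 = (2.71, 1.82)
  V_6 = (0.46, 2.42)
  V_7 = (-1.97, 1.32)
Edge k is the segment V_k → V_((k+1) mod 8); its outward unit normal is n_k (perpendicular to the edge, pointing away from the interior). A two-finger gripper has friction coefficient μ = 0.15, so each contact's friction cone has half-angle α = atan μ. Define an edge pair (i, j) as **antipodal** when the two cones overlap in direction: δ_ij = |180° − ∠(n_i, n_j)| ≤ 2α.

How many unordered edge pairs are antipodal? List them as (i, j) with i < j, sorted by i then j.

α = atan 0.15 = 8.53°;  2α = 17.06°
n_0 = (-0.9885, -0.1510)
n_1 = (-0.2370, -0.9715)
n_2 = (+0.3511, -0.9363)
n_3 = (+0.7679, -0.6406)
n_4 = (+0.9870, +0.1607)
n_5 = (+0.2577, +0.9662)
n_6 = (-0.4124, +0.9110)
n_7 = (-0.7921, +0.6103)
  (0,1): δ = 112.39°  ·
  (0,2): δ = 78.13°  ·
  (0,3): δ = 48.52°  ·
  (0,4): δ = 0.56°  ✓
  (0,5): δ = 66.39°  ·
  (0,6): δ = 105.67°  ·
  (0,7): δ = 133.70°  ·
  (1,2): δ = 145.74°  ·
  (1,3): δ = 116.13°  ·
  (1,4): δ = 67.05°  ·
  (1,5): δ = 1.22°  ✓
  (1,6): δ = 38.06°  ·
  (1,7): δ = 66.09°  ·
  (2,3): δ = 150.39°  ·
  (2,4): δ = 101.31°  ·
  (2,5): δ = 35.49°  ·
  (2,6): δ = 3.80°  ✓
  (2,7): δ = 31.83°  ·
  (3,4): δ = 130.92°  ·
  (3,5): δ = 65.09°  ·
  (3,6): δ = 25.81°  ·
  (3,7): δ = 2.22°  ✓
  (4,5): δ = 114.18°  ·
  (4,6): δ = 74.89°  ·
  (4,7): δ = 46.86°  ·
  (5,6): δ = 140.71°  ·
  (5,7): δ = 112.68°  ·
  (6,7): δ = 151.97°  ·
antipodal pairs: 4

count = 4; pairs: (0,4), (1,5), (2,6), (3,7)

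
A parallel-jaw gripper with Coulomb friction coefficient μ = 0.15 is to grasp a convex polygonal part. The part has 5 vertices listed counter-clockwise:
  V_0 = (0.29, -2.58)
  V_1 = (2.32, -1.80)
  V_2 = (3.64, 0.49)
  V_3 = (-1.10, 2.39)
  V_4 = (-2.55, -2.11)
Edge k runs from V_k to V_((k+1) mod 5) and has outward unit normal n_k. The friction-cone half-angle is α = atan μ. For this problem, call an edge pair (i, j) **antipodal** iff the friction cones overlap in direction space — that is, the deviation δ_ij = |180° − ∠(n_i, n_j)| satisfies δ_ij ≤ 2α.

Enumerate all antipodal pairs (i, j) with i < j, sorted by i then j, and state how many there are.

α = atan 0.15 = 8.53°;  2α = 17.06°
n_0 = (+0.3587, -0.9335)
n_1 = (+0.8664, -0.4994)
n_2 = (+0.3721, +0.9282)
n_3 = (-0.9518, +0.3067)
n_4 = (-0.1633, -0.9866)
  (0,1): δ = 140.98°  ·
  (0,2): δ = 42.86°  ·
  (0,3): δ = 51.12°  ·
  (0,4): δ = 149.58°  ·
  (1,2): δ = 81.88°  ·
  (1,3): δ = 12.10°  ✓
  (1,4): δ = 110.56°  ·
  (2,3): δ = 86.02°  ·
  (2,4): δ = 12.45°  ✓
  (3,4): δ = 81.54°  ·
antipodal pairs: 2

count = 2; pairs: (1,3), (2,4)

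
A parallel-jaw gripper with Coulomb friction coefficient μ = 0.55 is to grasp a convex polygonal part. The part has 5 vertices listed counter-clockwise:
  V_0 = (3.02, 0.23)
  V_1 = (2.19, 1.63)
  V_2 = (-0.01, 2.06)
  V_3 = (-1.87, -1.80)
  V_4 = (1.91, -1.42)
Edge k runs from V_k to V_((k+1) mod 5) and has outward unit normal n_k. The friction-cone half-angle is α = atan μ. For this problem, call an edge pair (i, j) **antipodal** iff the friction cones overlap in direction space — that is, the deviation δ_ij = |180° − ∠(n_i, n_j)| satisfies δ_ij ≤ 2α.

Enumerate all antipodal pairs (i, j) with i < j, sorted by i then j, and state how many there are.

count = 3; pairs: (0,2), (1,3), (2,4)

α = atan 0.55 = 28.81°;  2α = 57.62°
n_0 = (+0.8602, +0.5100)
n_1 = (+0.1918, +0.9814)
n_2 = (-0.9009, +0.4341)
n_3 = (+0.1000, -0.9950)
n_4 = (+0.8297, -0.5582)
  (0,1): δ = 131.72°  ·
  (0,2): δ = 56.39°  ✓
  (0,3): δ = 65.08°  ·
  (0,4): δ = 115.41°  ·
  (1,2): δ = 104.67°  ·
  (1,3): δ = 16.80°  ✓
  (1,4): δ = 67.13°  ·
  (2,3): δ = 58.53°  ·
  (2,4): δ = 8.20°  ✓
  (3,4): δ = 129.67°  ·
antipodal pairs: 3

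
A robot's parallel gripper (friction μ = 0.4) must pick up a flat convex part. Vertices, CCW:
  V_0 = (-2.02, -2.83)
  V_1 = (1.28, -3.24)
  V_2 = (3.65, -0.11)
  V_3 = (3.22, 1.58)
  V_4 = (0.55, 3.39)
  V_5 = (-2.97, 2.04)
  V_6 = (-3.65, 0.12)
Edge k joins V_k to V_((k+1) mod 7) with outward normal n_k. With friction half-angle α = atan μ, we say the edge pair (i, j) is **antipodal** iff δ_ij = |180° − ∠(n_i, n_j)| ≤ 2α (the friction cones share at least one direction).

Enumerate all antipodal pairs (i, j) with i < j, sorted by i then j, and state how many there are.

count = 7; pairs: (0,3), (0,4), (1,4), (1,5), (2,5), (2,6), (3,6)

α = atan 0.4 = 21.80°;  2α = 43.60°
n_0 = (-0.1233, -0.9924)
n_1 = (+0.7972, -0.6037)
n_2 = (+0.9691, +0.2466)
n_3 = (+0.5611, +0.8277)
n_4 = (-0.3581, +0.9337)
n_5 = (-0.9426, +0.3338)
n_6 = (-0.8753, -0.4836)
  (0,1): δ = 120.05°  ·
  (0,2): δ = 68.64°  ·
  (0,3): δ = 27.05°  ✓
  (0,4): δ = 28.07°  ✓
  (0,5): δ = 77.58°  ·
  (0,6): δ = 126.00°  ·
  (1,2): δ = 128.59°  ·
  (1,3): δ = 87.00°  ·
  (1,4): δ = 31.88°  ✓
  (1,5): δ = 17.63°  ✓
  (1,6): δ = 66.06°  ·
  (2,3): δ = 138.41°  ·
  (2,4): δ = 83.29°  ·
  (2,5): δ = 33.78°  ✓
  (2,6): δ = 14.65°  ✓
  (3,4): δ = 124.88°  ·
  (3,5): δ = 75.37°  ·
  (3,6): δ = 26.94°  ✓
  (4,5): δ = 130.49°  ·
  (4,6): δ = 82.06°  ·
  (5,6): δ = 131.58°  ·
antipodal pairs: 7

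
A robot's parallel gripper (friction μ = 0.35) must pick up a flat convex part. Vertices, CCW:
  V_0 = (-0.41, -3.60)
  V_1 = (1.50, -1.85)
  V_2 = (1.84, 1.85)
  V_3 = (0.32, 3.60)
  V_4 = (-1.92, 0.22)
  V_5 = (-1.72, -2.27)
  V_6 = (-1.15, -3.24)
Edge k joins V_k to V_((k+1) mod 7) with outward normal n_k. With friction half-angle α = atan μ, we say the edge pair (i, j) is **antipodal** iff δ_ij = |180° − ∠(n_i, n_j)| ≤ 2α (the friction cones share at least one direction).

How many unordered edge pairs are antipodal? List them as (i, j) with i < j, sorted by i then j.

α = atan 0.35 = 19.29°;  2α = 38.58°
n_0 = (+0.6755, -0.7373)
n_1 = (+0.9958, -0.0915)
n_2 = (+0.7550, +0.6558)
n_3 = (-0.8336, +0.5524)
n_4 = (-0.9968, -0.0801)
n_5 = (-0.8622, -0.5066)
n_6 = (-0.4375, -0.8992)
  (0,1): δ = 137.75°  ·
  (0,2): δ = 91.52°  ·
  (0,3): δ = 13.97°  ✓
  (0,4): δ = 52.10°  ·
  (0,5): δ = 77.94°  ·
  (0,6): δ = 111.56°  ·
  (1,2): δ = 133.77°  ·
  (1,3): δ = 28.28°  ✓
  (1,4): δ = 9.84°  ✓
  (1,5): δ = 35.69°  ✓
  (1,6): δ = 69.31°  ·
  (2,3): δ = 74.51°  ·
  (2,4): δ = 36.38°  ✓
  (2,5): δ = 10.54°  ✓
  (2,6): δ = 23.08°  ✓
  (3,4): δ = 141.87°  ·
  (3,5): δ = 116.03°  ·
  (3,6): δ = 82.41°  ·
  (4,5): δ = 154.15°  ·
  (4,6): δ = 120.53°  ·
  (5,6): δ = 146.38°  ·
antipodal pairs: 7

count = 7; pairs: (0,3), (1,3), (1,4), (1,5), (2,4), (2,5), (2,6)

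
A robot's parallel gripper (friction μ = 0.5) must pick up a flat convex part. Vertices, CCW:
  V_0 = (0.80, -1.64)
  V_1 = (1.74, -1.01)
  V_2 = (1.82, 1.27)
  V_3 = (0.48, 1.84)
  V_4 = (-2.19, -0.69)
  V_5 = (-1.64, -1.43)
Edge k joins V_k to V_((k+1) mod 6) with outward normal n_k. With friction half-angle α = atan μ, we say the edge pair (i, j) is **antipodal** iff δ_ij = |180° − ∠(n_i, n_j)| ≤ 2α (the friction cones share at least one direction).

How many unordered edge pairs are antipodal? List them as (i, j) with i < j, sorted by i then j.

α = atan 0.5 = 26.57°;  2α = 53.13°
n_0 = (+0.5567, -0.8307)
n_1 = (+0.9994, -0.0351)
n_2 = (+0.3914, +0.9202)
n_3 = (-0.6878, +0.7259)
n_4 = (-0.8026, -0.5965)
n_5 = (-0.0857, -0.9963)
  (0,1): δ = 125.84°  ·
  (0,2): δ = 56.87°  ·
  (0,3): δ = 9.63°  ✓
  (0,4): δ = 92.79°  ·
  (0,5): δ = 141.25°  ·
  (1,2): δ = 111.03°  ·
  (1,3): δ = 44.53°  ✓
  (1,4): δ = 38.63°  ✓
  (1,5): δ = 87.09°  ·
  (2,3): δ = 113.50°  ·
  (2,4): δ = 30.34°  ✓
  (2,5): δ = 18.12°  ✓
  (3,4): δ = 96.84°  ·
  (3,5): δ = 48.38°  ✓
  (4,5): δ = 131.54°  ·
antipodal pairs: 6

count = 6; pairs: (0,3), (1,3), (1,4), (2,4), (2,5), (3,5)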